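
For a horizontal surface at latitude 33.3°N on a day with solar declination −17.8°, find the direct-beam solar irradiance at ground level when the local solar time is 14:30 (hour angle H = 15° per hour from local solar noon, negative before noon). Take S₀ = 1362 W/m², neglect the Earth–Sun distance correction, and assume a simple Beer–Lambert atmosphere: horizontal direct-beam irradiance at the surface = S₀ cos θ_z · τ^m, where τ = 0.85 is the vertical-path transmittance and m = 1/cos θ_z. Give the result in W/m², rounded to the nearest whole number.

445 W/m²

Hour angle H = 15° × (14.5 − 12) = 37.50°.
With φ = 33.3°, δ = -17.8°, H = 37.50°: sin φ sin δ = -0.1678, cos φ cos δ cos H = 0.6313, so cos θ_z = 0.4635.
Air mass m = 1/cos θ_z = 1/0.4635 = 2.157; τ^m = 0.85^2.157 = 0.7043.
Surface direct beam = 1362 × 0.4635 × 0.7043 = 444.62 W/m².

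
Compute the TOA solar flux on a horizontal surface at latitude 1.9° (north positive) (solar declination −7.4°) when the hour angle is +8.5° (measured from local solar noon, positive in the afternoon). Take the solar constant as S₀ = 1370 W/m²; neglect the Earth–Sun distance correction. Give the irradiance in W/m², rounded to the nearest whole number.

1337 W/m²

cos θ_z = sin φ sin δ + cos φ cos δ cos H = (0.0332)(-0.1288) + (0.9995)(0.9917)(0.9890) = 0.9760.
Top-of-atmosphere irradiance = S₀ cos θ_z = 1370 × 0.9760 = 1337.12 W/m².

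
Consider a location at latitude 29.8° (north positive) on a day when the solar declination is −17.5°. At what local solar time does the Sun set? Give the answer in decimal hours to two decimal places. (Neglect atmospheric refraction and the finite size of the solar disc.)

The sunset hour angle satisfies cos H_s = −tan φ tan δ = 0.1806, giving H_s = 79.60°.
Sunset is at 12 + H_s/15 = 12 + 5.307 = 17.307 h local solar time.

17.31 h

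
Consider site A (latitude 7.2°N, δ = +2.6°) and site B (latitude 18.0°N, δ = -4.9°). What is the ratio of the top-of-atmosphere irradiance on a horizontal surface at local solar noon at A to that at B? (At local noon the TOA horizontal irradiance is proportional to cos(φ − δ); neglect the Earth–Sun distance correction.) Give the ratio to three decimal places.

A: cos θ_z = cos(7.2° − (2.6°)) = 0.9968.
B: cos θ_z = cos(18.0° − (-4.9°)) = 0.9212.
Ratio A/B = 0.9968 / 0.9212 = 1.0821.

1.082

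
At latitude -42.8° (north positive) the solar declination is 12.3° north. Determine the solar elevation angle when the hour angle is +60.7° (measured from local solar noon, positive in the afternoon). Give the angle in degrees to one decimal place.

11.9°

With φ = -42.8°, δ = 12.3°, H = 60.70°: sin φ sin δ = -0.1447, cos φ cos δ cos H = 0.3508, so cos θ_z = 0.2061.
θ_z = arccos(0.2061) = 78.11°, so the elevation is 90° − 78.11° = 11.89°.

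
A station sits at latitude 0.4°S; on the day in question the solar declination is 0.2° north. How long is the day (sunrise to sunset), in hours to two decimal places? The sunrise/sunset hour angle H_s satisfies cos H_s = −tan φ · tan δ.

−tan φ tan δ = −(-0.0070)(0.0035) = 0.0000; H_s = arccos(0.0000) = 90.00°.
Day length = 2 H_s / 15° h⁻¹ = 180.00° / 15 = 12.000 h.

12.00 hours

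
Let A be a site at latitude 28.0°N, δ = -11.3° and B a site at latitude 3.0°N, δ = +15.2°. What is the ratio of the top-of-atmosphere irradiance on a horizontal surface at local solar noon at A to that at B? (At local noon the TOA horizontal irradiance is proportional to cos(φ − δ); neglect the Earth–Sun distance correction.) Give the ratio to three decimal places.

A: cos θ_z = cos(28.0° − (-11.3°)) = 0.7738.
B: cos θ_z = cos(3.0° − (15.2°)) = 0.9774.
Ratio A/B = 0.7738 / 0.9774 = 0.7917.

0.792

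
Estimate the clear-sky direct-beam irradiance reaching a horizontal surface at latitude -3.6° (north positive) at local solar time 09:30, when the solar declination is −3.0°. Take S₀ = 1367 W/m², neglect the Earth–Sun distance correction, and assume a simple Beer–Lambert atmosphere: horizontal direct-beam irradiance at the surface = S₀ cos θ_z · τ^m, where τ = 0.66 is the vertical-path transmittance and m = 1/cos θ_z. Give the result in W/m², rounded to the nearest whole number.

Hour angle H = 15° × (9.5 − 12) = -37.50°.
With φ = -3.6°, δ = -3.0°, H = -37.50°: sin φ sin δ = 0.0033, cos φ cos δ cos H = 0.7907, so cos θ_z = 0.7940.
Air mass m = 1/cos θ_z = 1/0.7940 = 1.259; τ^m = 0.66^1.259 = 0.5927.
Surface direct beam = 1367 × 0.7940 × 0.5927 = 643.32 W/m².

643 W/m²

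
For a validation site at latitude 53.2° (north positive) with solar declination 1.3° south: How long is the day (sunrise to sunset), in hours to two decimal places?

The sunset hour angle satisfies cos H_s = −tan φ tan δ = 0.0303, giving H_s = 88.26°.
Day length = 2 H_s / 15° h⁻¹ = 176.52° / 15 = 11.768 h.

11.77 hours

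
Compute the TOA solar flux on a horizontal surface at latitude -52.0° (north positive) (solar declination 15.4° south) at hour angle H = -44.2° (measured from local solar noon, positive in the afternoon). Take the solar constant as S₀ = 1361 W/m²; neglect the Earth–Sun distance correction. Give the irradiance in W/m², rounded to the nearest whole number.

cos θ_z = sin(-52.0°) sin(-15.4°) + cos(-52.0°) cos(-15.4°) cos(-44.20°) = 0.2093 + 0.4255 = 0.6348.
Top-of-atmosphere irradiance = S₀ cos θ_z = 1361 × 0.6348 = 863.96 W/m².

864 W/m²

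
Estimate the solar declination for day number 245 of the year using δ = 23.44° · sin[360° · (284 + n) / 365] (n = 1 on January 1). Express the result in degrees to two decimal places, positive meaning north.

+7.34°

360 × (284 + 245) / 365 = 521.753°; sin(521.753°) = 0.3131.
δ = 23.44 × 0.3131 = 7.339° ≈ +7.34°.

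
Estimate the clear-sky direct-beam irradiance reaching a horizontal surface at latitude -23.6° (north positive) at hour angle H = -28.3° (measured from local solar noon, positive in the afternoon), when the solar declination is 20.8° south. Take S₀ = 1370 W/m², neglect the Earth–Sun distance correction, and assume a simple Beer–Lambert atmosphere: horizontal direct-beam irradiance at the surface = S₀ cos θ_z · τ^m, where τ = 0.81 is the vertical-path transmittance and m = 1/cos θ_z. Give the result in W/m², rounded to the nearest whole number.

971 W/m²

cos θ_z = sin φ sin δ + cos φ cos δ cos H = (-0.4003)(-0.3551) + (0.9164)(0.9348)(0.8805) = 0.8964.
Air mass m = 1/cos θ_z = 1/0.8964 = 1.116; τ^m = 0.81^1.116 = 0.7904.
Surface direct beam = 1370 × 0.8964 × 0.7904 = 970.66 W/m².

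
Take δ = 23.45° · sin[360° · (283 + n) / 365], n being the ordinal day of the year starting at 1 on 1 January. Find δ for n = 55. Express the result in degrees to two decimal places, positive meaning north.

-10.51°

360 × (283 + 55) / 365 = 333.370°; sin(333.370°) = -0.4482.
δ = 23.45 × -0.4482 = -10.510° ≈ -10.51°.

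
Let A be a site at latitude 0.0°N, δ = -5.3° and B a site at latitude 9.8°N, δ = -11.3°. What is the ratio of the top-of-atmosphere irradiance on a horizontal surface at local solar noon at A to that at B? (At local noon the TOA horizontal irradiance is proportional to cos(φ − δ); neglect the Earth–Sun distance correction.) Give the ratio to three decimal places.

A: cos θ_z = cos(0.0° − (-5.3°)) = 0.9957.
B: cos θ_z = cos(9.8° − (-11.3°)) = 0.9330.
Ratio A/B = 0.9957 / 0.9330 = 1.0672.

1.067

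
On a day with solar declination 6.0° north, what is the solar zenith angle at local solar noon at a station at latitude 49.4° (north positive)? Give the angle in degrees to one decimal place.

At local solar noon the hour angle is zero, so the zenith angle is |φ − δ| = |49.4° − (6.0°)| = 43.4°.

43.4°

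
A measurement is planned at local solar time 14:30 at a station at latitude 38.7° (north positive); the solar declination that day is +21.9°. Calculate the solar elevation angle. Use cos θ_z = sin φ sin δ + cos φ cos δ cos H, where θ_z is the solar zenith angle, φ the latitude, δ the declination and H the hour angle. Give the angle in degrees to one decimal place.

Hour angle H = 15° × (14.5 − 12) = 37.50°.
With φ = 38.7°, δ = 21.9°, H = 37.50°: sin φ sin δ = 0.2332, cos φ cos δ cos H = 0.5745, so cos θ_z = 0.8077.
θ_z = arccos(0.8077) = 36.13°, so the elevation is 90° − 36.13° = 53.87°.

53.9°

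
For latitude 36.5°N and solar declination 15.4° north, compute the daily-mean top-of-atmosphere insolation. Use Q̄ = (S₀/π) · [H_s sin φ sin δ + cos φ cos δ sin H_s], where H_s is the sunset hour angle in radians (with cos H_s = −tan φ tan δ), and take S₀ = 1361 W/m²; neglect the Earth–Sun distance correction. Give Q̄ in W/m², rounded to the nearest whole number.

450 W/m²

−tan φ tan δ = −(0.7400)(0.2754) = -0.2038; H_s = arccos(-0.2038) = 101.76°. In radians, H_s = 1.7760.
H_s sin φ sin δ = 1.7760 × 0.5948 × 0.2656 = 0.2806.
cos φ cos δ sin H_s = 0.8039 × 0.9641 × 0.9790 = 0.7588.
Q̄ = (1361/π) × (0.2806 + 0.7588) = 433.22 × 1.0394 = 450.29 W/m².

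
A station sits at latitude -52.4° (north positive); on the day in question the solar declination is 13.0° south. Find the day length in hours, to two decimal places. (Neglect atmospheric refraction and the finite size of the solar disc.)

14.33 hours

−tan φ tan δ = −(-1.2985)(-0.2309) = -0.2998; H_s = arccos(-0.2998) = 107.45°.
Day length = 2 H_s / 15° h⁻¹ = 214.90° / 15 = 14.327 h.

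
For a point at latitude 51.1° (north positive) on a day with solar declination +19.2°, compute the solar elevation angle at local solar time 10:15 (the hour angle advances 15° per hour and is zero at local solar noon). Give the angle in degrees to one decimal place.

Hour angle H = 15° × (10.25 − 12) = -26.25°.
With φ = 51.1°, δ = 19.2°, H = -26.25°: sin φ sin δ = 0.2559, cos φ cos δ cos H = 0.5319, so cos θ_z = 0.7878.
θ_z = arccos(0.7878) = 38.02°, so the elevation is 90° − 38.02° = 51.98°.

52.0°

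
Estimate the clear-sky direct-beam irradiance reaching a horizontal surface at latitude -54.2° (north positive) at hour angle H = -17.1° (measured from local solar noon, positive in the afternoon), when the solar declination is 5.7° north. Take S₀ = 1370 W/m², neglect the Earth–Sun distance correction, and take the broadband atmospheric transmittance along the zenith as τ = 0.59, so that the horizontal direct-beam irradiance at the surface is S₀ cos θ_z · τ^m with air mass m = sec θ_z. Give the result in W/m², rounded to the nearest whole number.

215 W/m²

cos θ_z = sin(-54.2°) sin(5.7°) + cos(-54.2°) cos(5.7°) cos(-17.10°) = -0.0806 + 0.5563 = 0.4757.
Air mass m = 1/cos θ_z = 1/0.4757 = 2.102; τ^m = 0.59^2.102 = 0.3299.
Surface direct beam = 1370 × 0.4757 × 0.3299 = 215.00 W/m².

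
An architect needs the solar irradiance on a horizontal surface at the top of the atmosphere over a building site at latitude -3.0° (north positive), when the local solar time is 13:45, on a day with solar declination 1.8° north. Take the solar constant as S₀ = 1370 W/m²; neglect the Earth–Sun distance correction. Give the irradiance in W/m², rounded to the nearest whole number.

Hour angle H = 15° × (13.75 − 12) = 26.25°.
With φ = -3.0°, δ = 1.8°, H = 26.25°: sin φ sin δ = -0.0016, cos φ cos δ cos H = 0.8952, so cos θ_z = 0.8936.
Top-of-atmosphere irradiance = S₀ cos θ_z = 1370 × 0.8936 = 1224.23 W/m².

1224 W/m²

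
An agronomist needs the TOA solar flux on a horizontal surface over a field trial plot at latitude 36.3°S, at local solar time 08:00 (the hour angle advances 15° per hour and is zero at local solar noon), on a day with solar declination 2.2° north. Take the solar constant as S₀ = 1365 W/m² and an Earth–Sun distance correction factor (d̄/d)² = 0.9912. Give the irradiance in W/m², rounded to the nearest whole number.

Hour angle H = 15° × (8 − 12) = -60.00°.
cos θ_z = sin(-36.3°) sin(2.2°) + cos(-36.3°) cos(2.2°) cos(-60.00°) = -0.0227 + 0.4027 = 0.3800.
Top-of-atmosphere irradiance = S₀ (d̄/d)² cos θ_z = 1365 × 0.9912 × 0.3800 = 514.14 W/m².

514 W/m²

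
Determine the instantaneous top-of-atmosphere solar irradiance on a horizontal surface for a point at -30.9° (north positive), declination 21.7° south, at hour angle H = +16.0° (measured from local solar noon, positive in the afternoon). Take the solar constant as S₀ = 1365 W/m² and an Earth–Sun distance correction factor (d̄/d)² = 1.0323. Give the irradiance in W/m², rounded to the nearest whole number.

1347 W/m²

cos θ_z = sin φ sin δ + cos φ cos δ cos H = (-0.5135)(-0.3697) + (0.8581)(0.9291)(0.9613) = 0.9562.
Top-of-atmosphere irradiance = S₀ (d̄/d)² cos θ_z = 1365 × 1.0323 × 0.9562 = 1347.37 W/m².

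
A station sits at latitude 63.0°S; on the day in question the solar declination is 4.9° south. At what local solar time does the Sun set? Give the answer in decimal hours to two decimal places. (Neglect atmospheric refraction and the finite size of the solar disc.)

The sunset hour angle satisfies cos H_s = −tan φ tan δ = -0.1683, giving H_s = 99.69°.
Sunset is at 12 + H_s/15 = 12 + 6.646 = 18.646 h local solar time.

18.65 h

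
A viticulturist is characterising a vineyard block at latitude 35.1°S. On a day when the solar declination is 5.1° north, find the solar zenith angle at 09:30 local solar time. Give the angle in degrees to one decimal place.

Hour angle H = 15° × (9.5 − 12) = -37.50°.
With φ = -35.1°, δ = 5.1°, H = -37.50°: sin φ sin δ = -0.0511, cos φ cos δ cos H = 0.6465, so cos θ_z = 0.5954.
θ_z = arccos(0.5954) = 53.46°.

53.5°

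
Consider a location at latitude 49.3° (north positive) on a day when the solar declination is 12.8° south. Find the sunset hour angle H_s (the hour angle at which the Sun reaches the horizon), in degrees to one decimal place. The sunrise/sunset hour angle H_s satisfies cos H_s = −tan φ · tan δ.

74.7°

cos H_s = −tan(49.3°) · tan(-12.8°) = 0.2641, so H_s = arccos(0.2641) = 74.69°.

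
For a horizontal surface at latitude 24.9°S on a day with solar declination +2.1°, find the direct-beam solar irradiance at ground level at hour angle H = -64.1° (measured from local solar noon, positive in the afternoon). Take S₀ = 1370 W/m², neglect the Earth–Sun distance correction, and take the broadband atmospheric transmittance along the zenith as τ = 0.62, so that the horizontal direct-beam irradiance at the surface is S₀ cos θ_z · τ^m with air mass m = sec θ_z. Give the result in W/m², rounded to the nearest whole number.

With φ = -24.9°, δ = 2.1°, H = -64.10°: sin φ sin δ = -0.0154, cos φ cos δ cos H = 0.3959, so cos θ_z = 0.3805.
Air mass m = 1/cos θ_z = 1/0.3805 = 2.628; τ^m = 0.62^2.628 = 0.2847.
Surface direct beam = 1370 × 0.3805 × 0.2847 = 148.41 W/m².

148 W/m²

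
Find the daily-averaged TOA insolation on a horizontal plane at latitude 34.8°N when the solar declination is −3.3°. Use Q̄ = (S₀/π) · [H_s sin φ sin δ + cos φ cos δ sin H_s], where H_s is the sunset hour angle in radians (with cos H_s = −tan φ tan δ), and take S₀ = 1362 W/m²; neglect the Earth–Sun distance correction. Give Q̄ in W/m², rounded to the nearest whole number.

cos H_s = −tan(34.8°) · tan(-3.3°) = 0.0401, so H_s = arccos(0.0401) = 87.70°. In radians, H_s = 1.5307.
H_s sin φ sin δ = 1.5307 × 0.5707 × -0.0576 = -0.0503.
cos φ cos δ sin H_s = 0.8211 × 0.9983 × 0.9992 = 0.8190.
Q̄ = (1362/π) × (-0.0503 + 0.8190) = 433.54 × 0.7687 = 333.26 W/m².

333 W/m²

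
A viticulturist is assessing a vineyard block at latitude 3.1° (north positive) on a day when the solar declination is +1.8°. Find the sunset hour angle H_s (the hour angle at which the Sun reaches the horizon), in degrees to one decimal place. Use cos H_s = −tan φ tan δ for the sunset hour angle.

90.1°

cos H_s = −tan(3.1°) · tan(1.8°) = -0.0017, so H_s = arccos(-0.0017) = 90.10°.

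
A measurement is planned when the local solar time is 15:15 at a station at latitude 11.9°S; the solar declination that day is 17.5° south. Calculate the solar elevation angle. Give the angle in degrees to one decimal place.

42.6°

Hour angle H = 15° × (15.25 − 12) = 48.75°.
With φ = -11.9°, δ = -17.5°, H = 48.75°: sin φ sin δ = 0.0620, cos φ cos δ cos H = 0.6153, so cos θ_z = 0.6773.
θ_z = arccos(0.6773) = 47.37°, so the elevation is 90° − 47.37° = 42.63°.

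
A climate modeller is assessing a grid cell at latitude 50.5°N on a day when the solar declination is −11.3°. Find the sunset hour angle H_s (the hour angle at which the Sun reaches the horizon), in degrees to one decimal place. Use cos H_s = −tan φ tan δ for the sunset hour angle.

76.0°

−tan φ tan δ = −(1.2131)(-0.1998) = 0.2424; H_s = arccos(0.2424) = 75.97°.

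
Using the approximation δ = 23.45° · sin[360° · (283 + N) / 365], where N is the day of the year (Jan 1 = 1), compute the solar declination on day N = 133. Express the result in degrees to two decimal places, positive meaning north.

360 × (283 + 133) / 365 = 410.301°; sin(410.301°) = 0.7694.
δ = 23.45 × 0.7694 = 18.042° ≈ +18.04°.

+18.04°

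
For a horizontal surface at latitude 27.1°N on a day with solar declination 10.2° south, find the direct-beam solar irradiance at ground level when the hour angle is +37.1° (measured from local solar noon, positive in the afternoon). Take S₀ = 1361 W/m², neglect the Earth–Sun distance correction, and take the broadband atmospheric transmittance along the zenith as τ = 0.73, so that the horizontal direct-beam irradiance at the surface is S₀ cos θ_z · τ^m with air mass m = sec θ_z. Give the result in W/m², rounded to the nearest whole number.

506 W/m²

cos θ_z = sin φ sin δ + cos φ cos δ cos H = (0.4555)(-0.1771) + (0.8902)(0.9842)(0.7976) = 0.6181.
Air mass m = 1/cos θ_z = 1/0.6181 = 1.618; τ^m = 0.73^1.618 = 0.6010.
Surface direct beam = 1361 × 0.6181 × 0.6010 = 505.58 W/m².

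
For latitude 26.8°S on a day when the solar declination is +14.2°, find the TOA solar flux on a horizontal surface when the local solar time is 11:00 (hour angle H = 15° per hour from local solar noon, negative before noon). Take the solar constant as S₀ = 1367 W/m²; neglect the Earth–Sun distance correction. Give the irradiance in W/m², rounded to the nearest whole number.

Hour angle H = 15° × (11 − 12) = -15.00°.
cos θ_z = sin φ sin δ + cos φ cos δ cos H = (-0.4509)(0.2453) + (0.8926)(0.9694)(0.9659) = 0.7252.
Top-of-atmosphere irradiance = S₀ cos θ_z = 1367 × 0.7252 = 991.35 W/m².

991 W/m²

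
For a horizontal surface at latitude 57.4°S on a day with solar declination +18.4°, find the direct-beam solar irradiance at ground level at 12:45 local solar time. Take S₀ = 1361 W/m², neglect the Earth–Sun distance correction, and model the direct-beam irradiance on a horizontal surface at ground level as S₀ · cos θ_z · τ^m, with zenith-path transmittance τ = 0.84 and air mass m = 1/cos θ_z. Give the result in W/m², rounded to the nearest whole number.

153 W/m²

Hour angle H = 15° × (12.75 − 12) = 11.25°.
cos θ_z = sin φ sin δ + cos φ cos δ cos H = (-0.8425)(0.3156) + (0.5388)(0.9489)(0.9808) = 0.2356.
Air mass m = 1/cos θ_z = 1/0.2356 = 4.244; τ^m = 0.84^4.244 = 0.4771.
Surface direct beam = 1361 × 0.2356 × 0.4771 = 152.98 W/m².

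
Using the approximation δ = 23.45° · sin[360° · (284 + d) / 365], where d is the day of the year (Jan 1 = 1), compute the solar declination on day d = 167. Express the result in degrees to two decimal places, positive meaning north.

360 × (284 + 167) / 365 = 444.822°; sin(444.822°) = 0.9959.
δ = 23.45 × 0.9959 = 23.354° ≈ +23.35°.

+23.35°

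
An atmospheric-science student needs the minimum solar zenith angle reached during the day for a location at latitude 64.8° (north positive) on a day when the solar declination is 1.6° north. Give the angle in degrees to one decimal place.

At local solar noon the hour angle is zero, so the zenith angle is |φ − δ| = |64.8° − (1.6°)| = 63.2°.

63.2°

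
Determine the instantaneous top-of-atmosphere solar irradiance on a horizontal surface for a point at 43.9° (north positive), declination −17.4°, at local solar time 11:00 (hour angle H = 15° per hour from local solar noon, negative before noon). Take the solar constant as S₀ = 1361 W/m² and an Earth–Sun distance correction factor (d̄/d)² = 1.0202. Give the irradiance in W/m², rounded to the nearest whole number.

Hour angle H = 15° × (11 − 12) = -15.00°.
With φ = 43.9°, δ = -17.4°, H = -15.00°: sin φ sin δ = -0.2074, cos φ cos δ cos H = 0.6642, so cos θ_z = 0.4568.
Top-of-atmosphere irradiance = S₀ (d̄/d)² cos θ_z = 1361 × 1.0202 × 0.4568 = 634.26 W/m².

634 W/m²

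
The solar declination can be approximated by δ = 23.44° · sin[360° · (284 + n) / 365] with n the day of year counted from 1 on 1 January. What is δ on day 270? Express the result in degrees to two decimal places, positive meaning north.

-2.62°

360 × (284 + 270) / 365 = 546.411°; sin(546.411°) = -0.1117.
δ = 23.44 × -0.1117 = -2.618° ≈ -2.62°.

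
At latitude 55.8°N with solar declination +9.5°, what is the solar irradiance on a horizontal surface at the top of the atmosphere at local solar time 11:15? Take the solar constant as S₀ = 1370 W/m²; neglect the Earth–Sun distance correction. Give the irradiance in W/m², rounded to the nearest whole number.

932 W/m²

Hour angle H = 15° × (11.25 − 12) = -11.25°.
cos θ_z = sin φ sin δ + cos φ cos δ cos H = (0.8271)(0.1650) + (0.5621)(0.9863)(0.9808) = 0.6802.
Top-of-atmosphere irradiance = S₀ cos θ_z = 1370 × 0.6802 = 931.87 W/m².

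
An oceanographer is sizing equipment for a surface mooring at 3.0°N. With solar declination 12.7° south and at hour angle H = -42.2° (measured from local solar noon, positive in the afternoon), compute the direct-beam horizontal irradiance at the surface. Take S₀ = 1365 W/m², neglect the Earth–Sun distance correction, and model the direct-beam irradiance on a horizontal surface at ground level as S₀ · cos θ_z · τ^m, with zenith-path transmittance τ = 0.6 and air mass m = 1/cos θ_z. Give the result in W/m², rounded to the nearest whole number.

472 W/m²

cos θ_z = sin φ sin δ + cos φ cos δ cos H = (0.0523)(-0.2198) + (0.9986)(0.9755)(0.7408) = 0.7101.
Air mass m = 1/cos θ_z = 1/0.7101 = 1.408; τ^m = 0.6^1.408 = 0.4871.
Surface direct beam = 1365 × 0.7101 × 0.4871 = 472.14 W/m².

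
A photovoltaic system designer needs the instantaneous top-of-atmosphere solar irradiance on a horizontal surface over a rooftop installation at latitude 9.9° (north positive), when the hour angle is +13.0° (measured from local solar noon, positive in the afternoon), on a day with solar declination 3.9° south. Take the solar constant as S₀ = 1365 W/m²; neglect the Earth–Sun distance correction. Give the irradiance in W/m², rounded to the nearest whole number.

cos θ_z = sin(9.9°) sin(-3.9°) + cos(9.9°) cos(-3.9°) cos(13.00°) = -0.0117 + 0.9576 = 0.9459.
Top-of-atmosphere irradiance = S₀ cos θ_z = 1365 × 0.9459 = 1291.15 W/m².

1291 W/m²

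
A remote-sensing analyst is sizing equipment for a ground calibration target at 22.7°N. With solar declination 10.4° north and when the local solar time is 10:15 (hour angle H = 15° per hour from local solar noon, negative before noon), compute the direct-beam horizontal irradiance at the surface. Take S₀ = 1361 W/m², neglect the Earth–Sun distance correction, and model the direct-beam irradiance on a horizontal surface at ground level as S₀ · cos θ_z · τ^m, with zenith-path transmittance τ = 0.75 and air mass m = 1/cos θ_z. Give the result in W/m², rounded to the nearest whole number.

868 W/m²

Hour angle H = 15° × (10.25 − 12) = -26.25°.
cos θ_z = sin φ sin δ + cos φ cos δ cos H = (0.3859)(0.1805) + (0.9225)(0.9836)(0.8969) = 0.8835.
Air mass m = 1/cos θ_z = 1/0.8835 = 1.132; τ^m = 0.75^1.132 = 0.7221.
Surface direct beam = 1361 × 0.8835 × 0.7221 = 868.28 W/m².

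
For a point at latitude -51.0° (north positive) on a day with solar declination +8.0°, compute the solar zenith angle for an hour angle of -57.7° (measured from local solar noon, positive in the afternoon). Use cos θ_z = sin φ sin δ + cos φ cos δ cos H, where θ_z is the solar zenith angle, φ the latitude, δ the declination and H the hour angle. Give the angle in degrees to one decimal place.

77.0°

cos θ_z = sin(-51.0°) sin(8.0°) + cos(-51.0°) cos(8.0°) cos(-57.70°) = -0.1082 + 0.3330 = 0.2248.
θ_z = arccos(0.2248) = 77.01°.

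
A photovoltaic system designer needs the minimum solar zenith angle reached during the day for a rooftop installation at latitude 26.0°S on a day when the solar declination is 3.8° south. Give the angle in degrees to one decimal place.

22.2°

At local solar noon the hour angle is zero, so the zenith angle is |φ − δ| = |-26.0° − (-3.8°)| = 22.2°.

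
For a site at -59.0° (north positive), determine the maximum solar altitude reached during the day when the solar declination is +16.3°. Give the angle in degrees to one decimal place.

At local solar noon the hour angle is zero, so the elevation is 90° − |φ − δ| = 90° − |-59.0° − (16.3°)| = 90° − 75.3° = 14.7°.

14.7°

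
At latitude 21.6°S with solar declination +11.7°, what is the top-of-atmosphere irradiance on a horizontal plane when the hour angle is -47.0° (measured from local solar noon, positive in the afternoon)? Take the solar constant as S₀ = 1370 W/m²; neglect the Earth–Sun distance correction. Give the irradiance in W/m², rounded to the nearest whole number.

cos θ_z = sin(-21.6°) sin(11.7°) + cos(-21.6°) cos(11.7°) cos(-47.00°) = -0.0747 + 0.6209 = 0.5462.
Top-of-atmosphere irradiance = S₀ cos θ_z = 1370 × 0.5462 = 748.29 W/m².

748 W/m²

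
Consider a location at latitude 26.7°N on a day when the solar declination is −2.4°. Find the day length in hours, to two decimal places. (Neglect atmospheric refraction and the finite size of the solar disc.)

11.84 hours

−tan φ tan δ = −(0.5029)(-0.0419) = 0.0211; H_s = arccos(0.0211) = 88.79°.
Day length = 2 H_s / 15° h⁻¹ = 177.58° / 15 = 11.839 h.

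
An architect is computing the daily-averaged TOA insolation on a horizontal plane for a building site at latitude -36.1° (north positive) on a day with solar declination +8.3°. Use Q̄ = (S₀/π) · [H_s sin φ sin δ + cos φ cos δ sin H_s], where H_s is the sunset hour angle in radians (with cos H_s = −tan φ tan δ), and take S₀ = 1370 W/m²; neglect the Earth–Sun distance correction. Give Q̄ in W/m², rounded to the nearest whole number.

−tan φ tan δ = −(-0.7292)(0.1459) = 0.1064; H_s = arccos(0.1064) = 83.89°. In radians, H_s = 1.4642.
H_s sin φ sin δ = 1.4642 × -0.5892 × 0.1444 = -0.1246.
cos φ cos δ sin H_s = 0.8080 × 0.9895 × 0.9943 = 0.7950.
Q̄ = (1370/π) × (-0.1246 + 0.7950) = 436.08 × 0.6704 = 292.35 W/m².

292 W/m²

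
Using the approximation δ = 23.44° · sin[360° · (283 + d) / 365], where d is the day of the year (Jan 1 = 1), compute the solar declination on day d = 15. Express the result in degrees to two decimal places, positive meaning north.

360 × (283 + 15) / 365 = 293.918°; sin(293.918°) = -0.9141.
δ = 23.44 × -0.9141 = -21.427° ≈ -21.43°.

-21.43°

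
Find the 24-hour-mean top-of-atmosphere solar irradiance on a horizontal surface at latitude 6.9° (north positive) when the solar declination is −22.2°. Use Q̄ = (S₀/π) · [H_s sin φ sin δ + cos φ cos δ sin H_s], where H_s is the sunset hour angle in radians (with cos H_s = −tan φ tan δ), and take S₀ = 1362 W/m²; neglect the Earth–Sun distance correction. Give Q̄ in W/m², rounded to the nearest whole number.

cos H_s = −tan(6.9°) · tan(-22.2°) = 0.0494, so H_s = arccos(0.0494) = 87.17°. In radians, H_s = 1.5214.
H_s sin φ sin δ = 1.5214 × 0.1201 × -0.3778 = -0.0690.
cos φ cos δ sin H_s = 0.9928 × 0.9259 × 0.9988 = 0.9181.
Q̄ = (1362/π) × (-0.0690 + 0.9181) = 433.54 × 0.8491 = 368.12 W/m².

368 W/m²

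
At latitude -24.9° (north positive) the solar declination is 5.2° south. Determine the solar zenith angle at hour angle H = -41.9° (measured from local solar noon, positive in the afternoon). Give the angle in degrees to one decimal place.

cos θ_z = sin φ sin δ + cos φ cos δ cos H = (-0.4210)(-0.0906) + (0.9070)(0.9959)(0.7443) = 0.7105.
θ_z = arccos(0.7105) = 44.72°.

44.7°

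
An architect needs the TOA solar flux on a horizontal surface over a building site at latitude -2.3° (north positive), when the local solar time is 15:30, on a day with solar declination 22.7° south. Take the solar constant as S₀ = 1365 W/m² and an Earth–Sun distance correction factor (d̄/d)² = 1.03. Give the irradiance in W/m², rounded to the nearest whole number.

811 W/m²

Hour angle H = 15° × (15.5 − 12) = 52.50°.
cos θ_z = sin(-2.3°) sin(-22.7°) + cos(-2.3°) cos(-22.7°) cos(52.50°) = 0.0155 + 0.5612 = 0.5767.
Top-of-atmosphere irradiance = S₀ (d̄/d)² cos θ_z = 1365 × 1.03 × 0.5767 = 810.81 W/m².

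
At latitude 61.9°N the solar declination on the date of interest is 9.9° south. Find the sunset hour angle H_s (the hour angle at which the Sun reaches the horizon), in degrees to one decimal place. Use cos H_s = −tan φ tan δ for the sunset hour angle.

70.9°

−tan φ tan δ = −(1.8728)(-0.1745) = 0.3268; H_s = arccos(0.3268) = 70.93°.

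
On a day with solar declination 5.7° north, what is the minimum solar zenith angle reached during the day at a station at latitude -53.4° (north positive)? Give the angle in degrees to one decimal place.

At local solar noon the hour angle is zero, so the zenith angle is |φ − δ| = |-53.4° − (5.7°)| = 59.1°.

59.1°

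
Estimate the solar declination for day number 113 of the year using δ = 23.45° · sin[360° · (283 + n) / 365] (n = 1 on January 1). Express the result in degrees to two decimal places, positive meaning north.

360 × (283 + 113) / 365 = 390.575°; sin(390.575°) = 0.5087.
δ = 23.45 × 0.5087 = 11.929° ≈ +11.93°.

+11.93°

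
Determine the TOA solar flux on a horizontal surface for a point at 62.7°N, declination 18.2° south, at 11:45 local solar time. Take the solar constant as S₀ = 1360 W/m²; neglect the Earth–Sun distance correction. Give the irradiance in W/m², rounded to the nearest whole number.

Hour angle H = 15° × (11.75 − 12) = -3.75°.
With φ = 62.7°, δ = -18.2°, H = -3.75°: sin φ sin δ = -0.2775, cos φ cos δ cos H = 0.4348, so cos θ_z = 0.1573.
Top-of-atmosphere irradiance = S₀ cos θ_z = 1360 × 0.1573 = 213.93 W/m².

214 W/m²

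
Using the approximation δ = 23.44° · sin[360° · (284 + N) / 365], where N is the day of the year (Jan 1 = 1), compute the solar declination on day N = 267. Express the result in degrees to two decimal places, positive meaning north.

360 × (284 + 267) / 365 = 543.452°; sin(543.452°) = -0.0602.
δ = 23.44 × -0.0602 = -1.411° ≈ -1.41°.

-1.41°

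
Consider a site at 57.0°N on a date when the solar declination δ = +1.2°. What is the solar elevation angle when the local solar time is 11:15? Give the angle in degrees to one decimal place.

33.5°

Hour angle H = 15° × (11.25 − 12) = -11.25°.
cos θ_z = sin φ sin δ + cos φ cos δ cos H = (0.8387)(0.0209) + (0.5446)(0.9998)(0.9808) = 0.5516.
θ_z = arccos(0.5516) = 56.52°, so the elevation is 90° − 56.52° = 33.48°.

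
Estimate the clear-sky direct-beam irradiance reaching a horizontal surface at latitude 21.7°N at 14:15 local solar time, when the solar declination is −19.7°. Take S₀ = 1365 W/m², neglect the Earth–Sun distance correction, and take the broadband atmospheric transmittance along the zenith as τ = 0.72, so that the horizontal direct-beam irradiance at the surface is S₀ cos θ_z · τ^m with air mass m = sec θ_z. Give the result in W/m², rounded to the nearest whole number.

477 W/m²

Hour angle H = 15° × (14.25 − 12) = 33.75°.
With φ = 21.7°, δ = -19.7°, H = 33.75°: sin φ sin δ = -0.1246, cos φ cos δ cos H = 0.7273, so cos θ_z = 0.6027.
Air mass m = 1/cos θ_z = 1/0.6027 = 1.659; τ^m = 0.72^1.659 = 0.5798.
Surface direct beam = 1365 × 0.6027 × 0.5798 = 476.99 W/m².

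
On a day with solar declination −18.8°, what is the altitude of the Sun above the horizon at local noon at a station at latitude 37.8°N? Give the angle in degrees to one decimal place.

At local solar noon the hour angle is zero, so the elevation is 90° − |φ − δ| = 90° − |37.8° − (-18.8°)| = 90° − 56.6° = 33.4°.

33.4°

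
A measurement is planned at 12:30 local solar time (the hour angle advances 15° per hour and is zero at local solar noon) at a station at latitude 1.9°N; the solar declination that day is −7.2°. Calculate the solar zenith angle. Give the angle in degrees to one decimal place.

Hour angle H = 15° × (12.5 − 12) = 7.50°.
cos θ_z = sin(1.9°) sin(-7.2°) + cos(1.9°) cos(-7.2°) cos(7.50°) = -0.0042 + 0.9831 = 0.9789.
θ_z = arccos(0.9789) = 11.79°.

11.8°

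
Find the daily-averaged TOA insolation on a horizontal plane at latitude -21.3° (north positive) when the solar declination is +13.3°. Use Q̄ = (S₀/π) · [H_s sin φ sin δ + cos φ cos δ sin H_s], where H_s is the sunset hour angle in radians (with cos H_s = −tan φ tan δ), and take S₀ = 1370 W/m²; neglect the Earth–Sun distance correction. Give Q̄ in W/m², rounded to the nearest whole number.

340 W/m²

−tan φ tan δ = −(-0.3899)(0.2364) = 0.0922; H_s = arccos(0.0922) = 84.71°. In radians, H_s = 1.4785.
H_s sin φ sin δ = 1.4785 × -0.3633 × 0.2300 = -0.1235.
cos φ cos δ sin H_s = 0.9317 × 0.9732 × 0.9957 = 0.9028.
Q̄ = (1370/π) × (-0.1235 + 0.9028) = 436.08 × 0.7793 = 339.84 W/m².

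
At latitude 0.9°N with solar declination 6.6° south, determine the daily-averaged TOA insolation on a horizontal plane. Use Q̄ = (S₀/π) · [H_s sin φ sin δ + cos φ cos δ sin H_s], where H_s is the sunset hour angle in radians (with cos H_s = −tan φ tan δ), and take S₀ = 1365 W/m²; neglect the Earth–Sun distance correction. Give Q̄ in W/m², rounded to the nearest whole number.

−tan φ tan δ = −(0.0157)(-0.1157) = 0.0018; H_s = arccos(0.0018) = 89.90°. In radians, H_s = 1.5691.
H_s sin φ sin δ = 1.5691 × 0.0157 × -0.1149 = -0.0028.
cos φ cos δ sin H_s = 0.9999 × 0.9934 × 1.0000 = 0.9933.
Q̄ = (1365/π) × (-0.0028 + 0.9933) = 434.49 × 0.9905 = 430.36 W/m².

430 W/m²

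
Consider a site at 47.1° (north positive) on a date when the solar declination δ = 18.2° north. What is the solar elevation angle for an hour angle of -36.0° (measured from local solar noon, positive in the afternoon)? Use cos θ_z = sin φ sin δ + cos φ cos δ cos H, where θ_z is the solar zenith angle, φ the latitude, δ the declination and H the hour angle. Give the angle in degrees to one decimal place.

48.8°

cos θ_z = sin(47.1°) sin(18.2°) + cos(47.1°) cos(18.2°) cos(-36.00°) = 0.2288 + 0.5232 = 0.7520.
θ_z = arccos(0.7520) = 41.24°, so the elevation is 90° − 41.24° = 48.76°.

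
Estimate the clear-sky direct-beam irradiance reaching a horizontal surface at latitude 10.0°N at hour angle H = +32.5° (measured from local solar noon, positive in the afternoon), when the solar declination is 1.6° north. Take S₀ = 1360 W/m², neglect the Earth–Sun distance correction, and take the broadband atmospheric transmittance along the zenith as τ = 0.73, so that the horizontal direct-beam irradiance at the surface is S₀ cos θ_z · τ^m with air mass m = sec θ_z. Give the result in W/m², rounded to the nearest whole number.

779 W/m²

cos θ_z = sin φ sin δ + cos φ cos δ cos H = (0.1736)(0.0279) + (0.9848)(0.9996)(0.8434) = 0.8351.
Air mass m = 1/cos θ_z = 1/0.8351 = 1.197; τ^m = 0.73^1.197 = 0.6861.
Surface direct beam = 1360 × 0.8351 × 0.6861 = 779.23 W/m².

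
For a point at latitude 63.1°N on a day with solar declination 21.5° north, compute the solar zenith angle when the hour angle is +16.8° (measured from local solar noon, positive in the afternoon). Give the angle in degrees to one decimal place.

43.1°

cos θ_z = sin(63.1°) sin(21.5°) + cos(63.1°) cos(21.5°) cos(16.80°) = 0.3268 + 0.4030 = 0.7298.
θ_z = arccos(0.7298) = 43.13°.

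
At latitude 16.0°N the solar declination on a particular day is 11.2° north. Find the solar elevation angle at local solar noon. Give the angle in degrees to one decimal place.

At local solar noon the hour angle is zero, so the elevation is 90° − |φ − δ| = 90° − |16.0° − (11.2°)| = 90° − 4.8° = 85.2°.

85.2°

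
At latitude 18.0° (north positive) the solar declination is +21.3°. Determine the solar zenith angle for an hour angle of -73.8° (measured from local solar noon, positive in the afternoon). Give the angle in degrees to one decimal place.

cos θ_z = sin(18.0°) sin(21.3°) + cos(18.0°) cos(21.3°) cos(-73.80°) = 0.1123 + 0.2472 = 0.3595.
θ_z = arccos(0.3595) = 68.93°.

68.9°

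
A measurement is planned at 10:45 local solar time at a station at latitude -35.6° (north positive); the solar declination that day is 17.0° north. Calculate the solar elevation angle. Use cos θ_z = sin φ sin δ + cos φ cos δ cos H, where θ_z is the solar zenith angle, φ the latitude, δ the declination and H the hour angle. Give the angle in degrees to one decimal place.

34.5°

Hour angle H = 15° × (10.75 − 12) = -18.75°.
cos θ_z = sin(-35.6°) sin(17.0°) + cos(-35.6°) cos(17.0°) cos(-18.75°) = -0.1702 + 0.7363 = 0.5661.
θ_z = arccos(0.5661) = 55.52°, so the elevation is 90° − 55.52° = 34.48°.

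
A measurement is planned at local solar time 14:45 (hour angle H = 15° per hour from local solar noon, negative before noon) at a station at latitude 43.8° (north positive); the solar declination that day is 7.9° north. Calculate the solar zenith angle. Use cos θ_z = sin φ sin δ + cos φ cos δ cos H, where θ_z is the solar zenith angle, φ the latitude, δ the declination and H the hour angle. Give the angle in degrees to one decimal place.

50.8°

Hour angle H = 15° × (14.75 − 12) = 41.25°.
cos θ_z = sin φ sin δ + cos φ cos δ cos H = (0.6921)(0.1374) + (0.7218)(0.9905)(0.7518) = 0.6326.
θ_z = arccos(0.6326) = 50.76°.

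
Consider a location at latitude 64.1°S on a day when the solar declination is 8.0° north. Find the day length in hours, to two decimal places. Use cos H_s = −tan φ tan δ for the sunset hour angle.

9.76 hours

The sunset hour angle satisfies cos H_s = −tan φ tan δ = 0.2894, giving H_s = 73.18°.
Day length = 2 H_s / 15° h⁻¹ = 146.36° / 15 = 9.757 h.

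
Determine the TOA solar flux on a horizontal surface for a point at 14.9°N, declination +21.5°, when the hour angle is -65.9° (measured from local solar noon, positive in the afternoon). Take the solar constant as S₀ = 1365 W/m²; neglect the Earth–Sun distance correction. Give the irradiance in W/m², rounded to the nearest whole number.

630 W/m²

cos θ_z = sin φ sin δ + cos φ cos δ cos H = (0.2571)(0.3665) + (0.9664)(0.9304)(0.4083) = 0.4613.
Top-of-atmosphere irradiance = S₀ cos θ_z = 1365 × 0.4613 = 629.67 W/m².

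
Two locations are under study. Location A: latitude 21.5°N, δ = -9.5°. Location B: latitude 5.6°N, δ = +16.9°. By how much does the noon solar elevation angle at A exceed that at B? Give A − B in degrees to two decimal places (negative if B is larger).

-19.70°

A: 90° − |21.5 − (-9.5)| = 59.00°.
B: 90° − |5.6 − (16.9)| = 78.70°.
A − B = 59.00 − 78.70 = -19.70°.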